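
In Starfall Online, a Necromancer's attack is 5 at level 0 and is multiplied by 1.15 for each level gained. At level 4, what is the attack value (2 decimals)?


value = base * growth^level
= 5 * 1.15^4
= 5 * 1.749006
= 8.75

8.75 attack


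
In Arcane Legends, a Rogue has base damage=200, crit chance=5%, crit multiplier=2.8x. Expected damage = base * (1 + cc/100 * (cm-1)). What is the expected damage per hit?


E[dmg] = base * (1 + crit_chance * (crit_mult - 1))
cc as decimal = 5/100 = 0.05
cm - 1 = 2.8 - 1 = 1.8
Bonus factor = 0.05 * 1.8 = 0.09
Total multiplier = 1 + 0.09 = 1.09
Expected damage = 200 * 1.09 = 218.00

218.00 damage


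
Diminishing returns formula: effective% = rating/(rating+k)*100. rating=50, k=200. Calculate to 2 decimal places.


effective% = rating / (rating + k) * 100
= 50 / (50 + 200) * 100
= 50 / 250 * 100
= 0.2 * 100
= 20.00%

20.00%


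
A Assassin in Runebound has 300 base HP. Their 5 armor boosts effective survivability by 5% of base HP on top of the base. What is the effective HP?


EHP = 300 * (1 + 5/100)
= 300 * (1 + 0.05)
= 300 * 1.05
= 315.0

315.0 EHP


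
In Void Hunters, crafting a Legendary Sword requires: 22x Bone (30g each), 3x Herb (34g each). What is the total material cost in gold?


Cost breakdown:
  Bone: 22 * 30 = 660
  Herb: 3 * 34 = 102
Total = 660 + 102 = 762

762 gold


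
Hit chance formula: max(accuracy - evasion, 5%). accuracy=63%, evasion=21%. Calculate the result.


accuracy - evasion = 63 - 21 = 42
Apply floor: max(42, 5) = 42
Hit chance = 42%

42%


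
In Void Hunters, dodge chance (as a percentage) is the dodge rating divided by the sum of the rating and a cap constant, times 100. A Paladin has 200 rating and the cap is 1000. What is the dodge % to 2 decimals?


dodge% = 200 / (200 + 1000) * 100
= 200 / 1200 * 100
= 0.166667 * 100
= 16.67%

16.67%


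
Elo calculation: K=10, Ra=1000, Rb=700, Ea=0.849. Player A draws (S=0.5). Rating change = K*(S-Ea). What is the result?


Elo update: delta = K * (S - Ea), where S = 0.5 (draws)
S - Ea = 0.5 - 0.849 = -0.349
Rating change = 10 * -0.349
= -3.49

-3.49 rating points


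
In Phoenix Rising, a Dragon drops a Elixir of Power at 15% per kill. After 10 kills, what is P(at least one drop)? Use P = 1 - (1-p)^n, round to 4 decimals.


P(at least one) = 1 - P(none) = 1 - (1-p)^n
p = 15/100 = 0.15
1 - p = 0.85
(1 - p)^10 = 0.85^10 = 0.196874
P(at least one) = 1 - 0.196874 = 0.8031

0.8031


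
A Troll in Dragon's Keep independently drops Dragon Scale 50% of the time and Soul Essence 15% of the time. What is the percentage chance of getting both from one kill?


For independent events, P(both) = P(A) * P(B)
= 50% * 15%
= 750 / 100 %
= 7.5%

7.5%


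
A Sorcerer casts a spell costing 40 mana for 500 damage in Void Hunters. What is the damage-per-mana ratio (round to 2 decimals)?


Efficiency = damage / mana
= 500 / 40
= 12.50

12.50 dmg/mana


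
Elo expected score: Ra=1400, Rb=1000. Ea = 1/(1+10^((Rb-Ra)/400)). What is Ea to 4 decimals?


Elo expected score: Ea = 1/(1 + 10^((Rb-Ra)/400))
Rb - Ra = 1000 - 1400 = -400
(Rb-Ra)/400 = -400/400 = -1.0
10^-1.0 = 0.1
Ea = 1/(1 + 0.1) = 1/1.1 = 0.9091

0.9091


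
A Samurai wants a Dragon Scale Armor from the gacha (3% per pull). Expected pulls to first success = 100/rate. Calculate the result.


Expected pulls for a geometric distribution = 1/p = 100 / rate%
= 100 / 3
= 33.33

33.33 pulls


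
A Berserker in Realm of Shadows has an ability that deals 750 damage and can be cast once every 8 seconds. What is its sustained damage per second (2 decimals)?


DPS = damage / cooldown
= 750 / 8
= 93.75

93.75 DPS


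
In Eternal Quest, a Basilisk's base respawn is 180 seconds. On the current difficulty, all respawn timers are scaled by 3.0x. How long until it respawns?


Respawn time = base * multiplier
= 180 * 3.0
= 540.0 seconds

540.0 seconds


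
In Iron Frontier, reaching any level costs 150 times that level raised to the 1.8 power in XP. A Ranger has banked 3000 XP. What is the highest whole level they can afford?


XP = 150 * level^1.8, so level = (XP / 150)^(1/1.8)
= (3000 / 150)^(1/1.8)
= 20.0^0.5556
= 5.282
Floor: level = 5

level 5


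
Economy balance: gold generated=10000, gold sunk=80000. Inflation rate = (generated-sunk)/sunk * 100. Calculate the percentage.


Net gold = 10000 - 80000 = -70000
Inflation rate = net / sunk * 100 = -70000 / 80000 * 100
= -0.875 * 100
= -87.50%

-87.50%


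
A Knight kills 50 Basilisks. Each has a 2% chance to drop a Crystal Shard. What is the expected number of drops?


Expected drops = kills * (drop_rate / 100)
= 50 * (2 / 100)
= 50 * 0.02
= 1.0

1.0 drops


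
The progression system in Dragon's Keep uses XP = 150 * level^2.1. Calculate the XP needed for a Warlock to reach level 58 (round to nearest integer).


XP = 150 * level^2.1
Substitute level = 58:
XP = 150 * 58^2.1
= 150 * 5048.9235
= 757339

757339 XP


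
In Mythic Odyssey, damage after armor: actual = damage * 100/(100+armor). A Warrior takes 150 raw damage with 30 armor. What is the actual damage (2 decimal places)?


actual = 150 * 100 / (100 + 30)
= 150 * 100 / 130
= 15000 / 130
= 115.38

115.38 damage


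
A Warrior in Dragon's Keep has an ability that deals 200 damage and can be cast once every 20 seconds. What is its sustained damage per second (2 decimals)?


DPS = damage / cooldown
= 200 / 20
= 10.00

10.00 DPS


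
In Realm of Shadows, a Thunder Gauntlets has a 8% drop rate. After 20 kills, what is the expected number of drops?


Expected drops = kills * (drop_rate / 100)
= 20 * (8 / 100)
= 20 * 0.08
= 1.6

1.6 drops


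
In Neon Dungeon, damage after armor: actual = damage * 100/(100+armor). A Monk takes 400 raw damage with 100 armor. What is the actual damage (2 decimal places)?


actual = 400 * 100 / (100 + 100)
= 400 * 100 / 200
= 40000 / 200
= 200.00

200.00 damage


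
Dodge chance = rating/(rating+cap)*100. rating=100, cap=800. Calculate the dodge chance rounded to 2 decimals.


dodge% = 100 / (100 + 800) * 100
= 100 / 900 * 100
= 0.111111 * 100
= 11.11%

11.11%


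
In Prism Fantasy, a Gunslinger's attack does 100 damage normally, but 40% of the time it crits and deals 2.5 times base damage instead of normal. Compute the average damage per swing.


E[dmg] = base * (1 + crit_chance * (crit_mult - 1))
cc as decimal = 40/100 = 0.4
cm - 1 = 2.5 - 1 = 1.5
Bonus factor = 0.4 * 1.5 = 0.6
Total multiplier = 1 + 0.6 = 1.6
Expected damage = 100 * 1.6 = 160.00

160.00 damage


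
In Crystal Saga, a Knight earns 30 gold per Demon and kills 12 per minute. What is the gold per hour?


Gold per minute = 30 * 12 = 360
Gold per hour = 360 * 60 = 21600

21600 gold/hour


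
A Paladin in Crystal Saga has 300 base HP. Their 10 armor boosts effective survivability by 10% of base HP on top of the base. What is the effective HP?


EHP = 300 * (1 + 10/100)
= 300 * (1 + 0.1)
= 300 * 1.1
= 330.0

330.0 EHP


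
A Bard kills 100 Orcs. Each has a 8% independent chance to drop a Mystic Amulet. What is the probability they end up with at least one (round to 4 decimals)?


P(at least one) = 1 - P(none) = 1 - (1-p)^n
p = 8/100 = 0.08
1 - p = 0.92
(1 - p)^100 = 0.92^100 = 0.000239
P(at least one) = 1 - 0.000239 = 0.9998

0.9998


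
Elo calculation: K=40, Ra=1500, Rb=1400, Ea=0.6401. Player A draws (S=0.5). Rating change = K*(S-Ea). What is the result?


Elo update: delta = K * (S - Ea), where S = 0.5 (draws)
S - Ea = 0.5 - 0.6401 = -0.1401
Rating change = 40 * -0.1401
= -5.60

-5.60 rating points


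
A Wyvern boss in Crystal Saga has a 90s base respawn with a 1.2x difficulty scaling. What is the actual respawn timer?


Respawn time = base * multiplier
= 90 * 1.2
= 108.0 seconds

108.0 seconds


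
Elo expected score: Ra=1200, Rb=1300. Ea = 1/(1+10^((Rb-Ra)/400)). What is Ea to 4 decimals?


Elo expected score: Ea = 1/(1 + 10^((Rb-Ra)/400))
Rb - Ra = 1300 - 1200 = 100
(Rb-Ra)/400 = 100/400 = 0.25
10^0.25 = 1.778279
Ea = 1/(1 + 1.778279) = 1/2.778279 = 0.3599

0.3599


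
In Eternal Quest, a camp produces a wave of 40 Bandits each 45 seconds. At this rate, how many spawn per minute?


Spawns per minute = count * (60 / interval)
= 40 * (60 / 45)
= 40 * 1.3333
= 53.33

53.33 per minute


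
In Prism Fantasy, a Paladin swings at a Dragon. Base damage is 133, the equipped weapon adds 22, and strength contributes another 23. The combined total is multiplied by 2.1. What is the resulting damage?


Sum base + weapon + str = 133 + 22 + 23 = 178
Multiply by 2.1:
178 * 2.1 = 373.8

373.8 damage


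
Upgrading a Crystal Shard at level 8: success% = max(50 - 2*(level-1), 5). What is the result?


raw_rate = 50 - 2 * (8 - 1)
= 50 - 2 * 7
= 50 - 14
= 36
Apply floor: max(36, 5) = 36%

36%


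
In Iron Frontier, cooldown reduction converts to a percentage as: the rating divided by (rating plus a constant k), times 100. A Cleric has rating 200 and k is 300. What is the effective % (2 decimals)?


effective% = rating / (rating + k) * 100
= 200 / (200 + 300) * 100
= 200 / 500 * 100
= 0.4 * 100
= 40.00%

40.00%


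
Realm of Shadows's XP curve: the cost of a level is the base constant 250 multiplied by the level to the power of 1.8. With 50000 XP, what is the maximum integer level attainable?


XP = 250 * level^1.8, so level = (XP / 250)^(1/1.8)
= (50000 / 250)^(1/1.8)
= 200.0^0.5556
= 18.9824
Floor: level = 18

level 18


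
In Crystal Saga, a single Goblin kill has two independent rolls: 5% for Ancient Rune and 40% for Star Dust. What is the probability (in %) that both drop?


For independent events, P(both) = P(A) * P(B)
= 5% * 40%
= 200 / 100 %
= 2.0%

2.0%


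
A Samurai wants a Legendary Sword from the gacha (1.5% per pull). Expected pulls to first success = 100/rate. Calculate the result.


Expected pulls for a geometric distribution = 1/p = 100 / rate%
= 100 / 1.5
= 66.67

66.67 pulls


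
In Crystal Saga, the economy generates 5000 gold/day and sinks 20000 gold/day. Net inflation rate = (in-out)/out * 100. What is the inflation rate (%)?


Net gold = 5000 - 20000 = -15000
Inflation rate = net / sunk * 100 = -15000 / 20000 * 100
= -0.75 * 100
= -75.00%

-75.00%


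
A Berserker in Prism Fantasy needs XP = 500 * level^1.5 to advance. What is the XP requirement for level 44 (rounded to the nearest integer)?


XP = 500 * level^1.5
Substitute level = 44:
XP = 500 * 44^1.5
= 500 * 291.86298
= 145931

145931 XP


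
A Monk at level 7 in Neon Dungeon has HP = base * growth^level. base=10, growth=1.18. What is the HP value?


value = base * growth^level
= 10 * 1.18^7
= 10 * 3.185474
= 31.85

31.85 HP


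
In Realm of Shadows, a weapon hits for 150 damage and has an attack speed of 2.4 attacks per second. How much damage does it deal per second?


DPS = damage * attack_speed
= 150 * 2.4
= 360.0

360.0 DPS


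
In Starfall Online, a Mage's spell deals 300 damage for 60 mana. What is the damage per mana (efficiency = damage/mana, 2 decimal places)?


Efficiency = damage / mana
= 300 / 60
= 5.00

5.00 dmg/mana


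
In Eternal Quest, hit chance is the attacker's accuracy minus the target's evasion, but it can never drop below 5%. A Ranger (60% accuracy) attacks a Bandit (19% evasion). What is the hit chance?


accuracy - evasion = 60 - 19 = 41
Apply floor: max(41, 5) = 41
Hit chance = 41%

41%


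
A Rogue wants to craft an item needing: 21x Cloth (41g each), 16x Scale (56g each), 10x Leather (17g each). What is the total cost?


Cost breakdown:
  Cloth: 21 * 41 = 861
  Scale: 16 * 56 = 896
  Leather: 10 * 17 = 170
Total = 861 + 896 + 170 = 1927

1927 gold


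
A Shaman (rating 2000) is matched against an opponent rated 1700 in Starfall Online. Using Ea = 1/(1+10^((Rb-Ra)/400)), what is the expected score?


Elo expected score: Ea = 1/(1 + 10^((Rb-Ra)/400))
Rb - Ra = 1700 - 2000 = -300
(Rb-Ra)/400 = -300/400 = -0.75
10^-0.75 = 0.177828
Ea = 1/(1 + 0.177828) = 1/1.177828 = 0.8490

0.8490


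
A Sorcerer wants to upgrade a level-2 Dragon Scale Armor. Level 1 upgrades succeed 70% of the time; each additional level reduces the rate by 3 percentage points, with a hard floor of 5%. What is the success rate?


raw_rate = 70 - 3 * (2 - 1)
= 70 - 3 * 1
= 70 - 3
= 67
Apply floor: max(67, 5) = 67%

67%


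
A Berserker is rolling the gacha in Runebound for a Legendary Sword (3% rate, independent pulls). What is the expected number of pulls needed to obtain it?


Expected pulls for a geometric distribution = 1/p = 100 / rate%
= 100 / 3
= 33.33

33.33 pulls


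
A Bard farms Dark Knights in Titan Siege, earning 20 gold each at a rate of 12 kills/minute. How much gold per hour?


Gold per minute = 20 * 12 = 240
Gold per hour = 240 * 60 = 14400

14400 gold/hour


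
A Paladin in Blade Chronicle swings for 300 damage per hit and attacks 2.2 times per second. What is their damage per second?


DPS = damage * attack_speed
= 300 * 2.2
= 660.0

660.0 DPS


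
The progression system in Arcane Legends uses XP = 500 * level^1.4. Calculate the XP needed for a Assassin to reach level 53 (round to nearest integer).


XP = 500 * level^1.4
Substitute level = 53:
XP = 500 * 53^1.4
= 500 * 259.4097
= 129705

129705 XP


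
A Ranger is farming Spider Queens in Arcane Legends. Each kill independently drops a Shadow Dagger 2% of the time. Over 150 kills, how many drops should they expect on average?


Expected drops = kills * (drop_rate / 100)
= 150 * (2 / 100)
= 150 * 0.02
= 3.0

3.0 drops


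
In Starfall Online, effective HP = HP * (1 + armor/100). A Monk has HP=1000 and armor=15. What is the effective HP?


EHP = 1000 * (1 + 15/100)
= 1000 * (1 + 0.15)
= 1000 * 1.15
= 1150.0

1150.0 EHP


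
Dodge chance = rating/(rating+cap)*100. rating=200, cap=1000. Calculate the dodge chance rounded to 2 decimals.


dodge% = 200 / (200 + 1000) * 100
= 200 / 1200 * 100
= 0.166667 * 100
= 16.67%

16.67%


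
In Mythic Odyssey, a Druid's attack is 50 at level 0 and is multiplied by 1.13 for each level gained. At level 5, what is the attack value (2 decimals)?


value = base * growth^level
= 50 * 1.13^5
= 50 * 1.842435
= 92.12

92.12 attack


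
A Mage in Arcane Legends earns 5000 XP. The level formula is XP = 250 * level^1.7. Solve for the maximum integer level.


XP = 250 * level^1.7, so level = (XP / 250)^(1/1.7)
= (5000 / 250)^(1/1.7)
= 20.0^0.5882
= 5.8252
Floor: level = 5

level 5


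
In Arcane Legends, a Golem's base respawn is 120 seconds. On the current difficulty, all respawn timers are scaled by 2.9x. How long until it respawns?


Respawn time = base * multiplier
= 120 * 2.9
= 348.0 seconds

348.0 seconds


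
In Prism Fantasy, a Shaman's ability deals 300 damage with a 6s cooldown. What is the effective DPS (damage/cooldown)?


DPS = damage / cooldown
= 300 / 6
= 50.00

50.00 DPS


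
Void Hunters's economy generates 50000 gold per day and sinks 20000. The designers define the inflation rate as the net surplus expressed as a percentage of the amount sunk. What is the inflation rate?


Net gold = 50000 - 20000 = 30000
Inflation rate = net / sunk * 100 = 30000 / 20000 * 100
= 1.5 * 100
= 150.00%

150.00%


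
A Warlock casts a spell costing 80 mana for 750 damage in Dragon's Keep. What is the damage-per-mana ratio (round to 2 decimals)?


Efficiency = damage / mana
= 750 / 80
= 9.38

9.38 dmg/mana


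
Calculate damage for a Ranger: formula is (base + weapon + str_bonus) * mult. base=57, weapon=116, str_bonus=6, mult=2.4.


Sum base + weapon + str = 57 + 116 + 6 = 179
Multiply by 2.4:
179 * 2.4 = 429.6

429.6 damage


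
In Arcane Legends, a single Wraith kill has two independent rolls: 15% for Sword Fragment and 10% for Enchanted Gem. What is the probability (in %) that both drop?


For independent events, P(both) = P(A) * P(B)
= 15% * 10%
= 150 / 100 %
= 1.5%

1.5%


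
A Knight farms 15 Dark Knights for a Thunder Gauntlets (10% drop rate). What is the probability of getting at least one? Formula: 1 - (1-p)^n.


P(at least one) = 1 - P(none) = 1 - (1-p)^n
p = 10/100 = 0.1
1 - p = 0.9
(1 - p)^15 = 0.9^15 = 0.205891
P(at least one) = 1 - 0.205891 = 0.7941

0.7941


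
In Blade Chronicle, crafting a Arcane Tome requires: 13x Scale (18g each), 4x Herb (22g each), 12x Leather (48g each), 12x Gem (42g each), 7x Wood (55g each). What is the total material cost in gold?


Cost breakdown:
  Scale: 13 * 18 = 234
  Herb: 4 * 22 = 88
  Leather: 12 * 48 = 576
  Gem: 12 * 42 = 504
  Wood: 7 * 55 = 385
Total = 234 + 88 + 576 + 504 + 385 = 1787

1787 gold


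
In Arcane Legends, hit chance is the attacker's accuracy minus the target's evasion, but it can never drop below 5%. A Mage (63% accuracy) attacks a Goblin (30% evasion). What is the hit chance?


accuracy - evasion = 63 - 30 = 33
Apply floor: max(33, 5) = 33
Hit chance = 33%

33%


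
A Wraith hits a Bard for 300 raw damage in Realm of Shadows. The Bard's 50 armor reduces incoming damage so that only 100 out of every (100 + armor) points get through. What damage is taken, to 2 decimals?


actual = 300 * 100 / (100 + 50)
= 300 * 100 / 150
= 30000 / 150
= 200.00

200.00 damage


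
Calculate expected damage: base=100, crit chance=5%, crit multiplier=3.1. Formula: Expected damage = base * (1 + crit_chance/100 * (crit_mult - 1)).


E[dmg] = base * (1 + crit_chance * (crit_mult - 1))
cc as decimal = 5/100 = 0.05
cm - 1 = 3.1 - 1 = 2.1
Bonus factor = 0.05 * 2.1 = 0.105
Total multiplier = 1 + 0.105 = 1.105
Expected damage = 100 * 1.105 = 110.50

110.50 damage


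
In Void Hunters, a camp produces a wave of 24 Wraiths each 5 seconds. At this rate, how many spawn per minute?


Spawns per minute = count * (60 / interval)
= 24 * (60 / 5)
= 24 * 12.0
= 288.0

288.0 per minute


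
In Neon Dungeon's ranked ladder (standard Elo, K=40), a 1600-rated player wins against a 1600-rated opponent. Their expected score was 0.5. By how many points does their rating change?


Elo update: delta = K * (S - Ea), where S = 1 (wins)
S - Ea = 1 - 0.5 = 0.5
Rating change = 40 * 0.5
= 20.00

20.00 rating points


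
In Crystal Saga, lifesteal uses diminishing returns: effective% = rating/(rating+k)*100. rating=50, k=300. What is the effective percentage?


effective% = rating / (rating + k) * 100
= 50 / (50 + 300) * 100
= 50 / 350 * 100
= 0.142857 * 100
= 14.29%

14.29%


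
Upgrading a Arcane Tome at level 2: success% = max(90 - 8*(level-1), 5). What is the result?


raw_rate = 90 - 8 * (2 - 1)
= 90 - 8 * 1
= 90 - 8
= 82
Apply floor: max(82, 5) = 82%

82%


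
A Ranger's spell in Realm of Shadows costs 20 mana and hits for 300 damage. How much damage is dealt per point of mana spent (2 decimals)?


Efficiency = damage / mana
= 300 / 20
= 15.00

15.00 dmg/mana


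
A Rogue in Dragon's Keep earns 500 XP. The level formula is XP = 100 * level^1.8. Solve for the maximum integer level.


XP = 100 * level^1.8, so level = (XP / 100)^(1/1.8)
= (500 / 100)^(1/1.8)
= 5.0^0.5556
= 2.4452
Floor: level = 2

level 2


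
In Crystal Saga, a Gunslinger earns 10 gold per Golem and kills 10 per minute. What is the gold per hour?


Gold per minute = 10 * 10 = 100
Gold per hour = 100 * 60 = 6000

6000 gold/hour


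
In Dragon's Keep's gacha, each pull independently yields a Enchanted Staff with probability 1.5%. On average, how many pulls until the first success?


Expected pulls for a geometric distribution = 1/p = 100 / rate%
= 100 / 1.5
= 66.67

66.67 pulls


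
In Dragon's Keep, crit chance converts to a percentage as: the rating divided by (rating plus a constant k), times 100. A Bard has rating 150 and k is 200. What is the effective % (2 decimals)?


effective% = rating / (rating + k) * 100
= 150 / (150 + 200) * 100
= 150 / 350 * 100
= 0.428571 * 100
= 42.86%

42.86%


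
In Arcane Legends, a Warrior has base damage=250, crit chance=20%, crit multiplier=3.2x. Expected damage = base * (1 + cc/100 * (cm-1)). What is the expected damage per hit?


E[dmg] = base * (1 + crit_chance * (crit_mult - 1))
cc as decimal = 20/100 = 0.2
cm - 1 = 3.2 - 1 = 2.2
Bonus factor = 0.2 * 2.2 = 0.44
Total multiplier = 1 + 0.44 = 1.44
Expected damage = 250 * 1.44 = 360.00

360.00 damage


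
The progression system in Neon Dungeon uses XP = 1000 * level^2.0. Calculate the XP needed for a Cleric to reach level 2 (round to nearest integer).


XP = 1000 * level^2.0
Substitute level = 2:
XP = 1000 * 2^2.0
= 1000 * 4.0
= 4000

4000 XP


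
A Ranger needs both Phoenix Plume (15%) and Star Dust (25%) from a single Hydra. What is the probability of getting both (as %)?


For independent events, P(both) = P(A) * P(B)
= 15% * 25%
= 375 / 100 %
= 3.75%

3.75%


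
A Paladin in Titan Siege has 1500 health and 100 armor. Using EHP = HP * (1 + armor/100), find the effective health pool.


EHP = 1500 * (1 + 100/100)
= 1500 * (1 + 1.0)
= 1500 * 2.0
= 3000.0

3000.0 EHP


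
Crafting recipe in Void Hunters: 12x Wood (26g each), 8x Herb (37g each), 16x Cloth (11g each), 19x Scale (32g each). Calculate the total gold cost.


Cost breakdown:
  Wood: 12 * 26 = 312
  Herb: 8 * 37 = 296
  Cloth: 16 * 11 = 176
  Scale: 19 * 32 = 608
Total = 312 + 296 + 176 + 608 = 1392

1392 gold


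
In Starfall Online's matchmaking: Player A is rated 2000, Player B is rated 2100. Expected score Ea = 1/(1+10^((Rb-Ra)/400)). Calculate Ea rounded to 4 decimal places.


Elo expected score: Ea = 1/(1 + 10^((Rb-Ra)/400))
Rb - Ra = 2100 - 2000 = 100
(Rb-Ra)/400 = 100/400 = 0.25
10^0.25 = 1.778279
Ea = 1/(1 + 1.778279) = 1/2.778279 = 0.3599

0.3599


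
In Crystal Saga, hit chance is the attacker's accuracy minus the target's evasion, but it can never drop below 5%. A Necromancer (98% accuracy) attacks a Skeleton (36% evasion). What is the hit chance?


accuracy - evasion = 98 - 36 = 62
Apply floor: max(62, 5) = 62
Hit chance = 62%

62%


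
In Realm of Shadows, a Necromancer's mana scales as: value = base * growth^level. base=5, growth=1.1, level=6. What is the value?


value = base * growth^level
= 5 * 1.1^6
= 5 * 1.771561
= 8.86

8.86 mana


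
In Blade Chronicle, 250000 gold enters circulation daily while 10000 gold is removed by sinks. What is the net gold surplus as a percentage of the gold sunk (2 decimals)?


Net gold = 250000 - 10000 = 240000
Inflation rate = net / sunk * 100 = 240000 / 10000 * 100
= 24.0 * 100
= 2400.00%

2400.00%


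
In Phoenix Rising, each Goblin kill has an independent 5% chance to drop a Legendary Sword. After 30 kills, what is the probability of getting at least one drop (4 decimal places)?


P(at least one) = 1 - P(none) = 1 - (1-p)^n
p = 5/100 = 0.05
1 - p = 0.95
(1 - p)^30 = 0.95^30 = 0.214639
P(at least one) = 1 - 0.214639 = 0.7854

0.7854


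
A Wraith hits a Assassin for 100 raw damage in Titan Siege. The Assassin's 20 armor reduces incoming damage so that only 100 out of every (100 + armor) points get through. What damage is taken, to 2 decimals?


actual = 100 * 100 / (100 + 20)
= 100 * 100 / 120
= 10000 / 120
= 83.33

83.33 damage


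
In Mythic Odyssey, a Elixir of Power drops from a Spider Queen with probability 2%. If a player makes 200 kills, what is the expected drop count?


Expected drops = kills * (drop_rate / 100)
= 200 * (2 / 100)
= 200 * 0.02
= 4.0

4.0 drops


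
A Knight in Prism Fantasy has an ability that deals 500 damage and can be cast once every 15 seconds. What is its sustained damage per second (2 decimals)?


DPS = damage / cooldown
= 500 / 15
= 33.33

33.33 DPS


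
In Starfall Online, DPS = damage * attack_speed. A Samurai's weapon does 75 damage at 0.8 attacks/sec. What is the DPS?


DPS = damage * attack_speed
= 75 * 0.8
= 60.0

60.0 DPS


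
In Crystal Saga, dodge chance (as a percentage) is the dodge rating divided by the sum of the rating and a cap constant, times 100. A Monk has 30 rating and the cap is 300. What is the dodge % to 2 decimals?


dodge% = 30 / (30 + 300) * 100
= 30 / 330 * 100
= 0.090909 * 100
= 9.09%

9.09%


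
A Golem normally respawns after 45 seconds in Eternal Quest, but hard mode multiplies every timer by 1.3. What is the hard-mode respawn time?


Respawn time = base * multiplier
= 45 * 1.3
= 58.5 seconds

58.5 seconds


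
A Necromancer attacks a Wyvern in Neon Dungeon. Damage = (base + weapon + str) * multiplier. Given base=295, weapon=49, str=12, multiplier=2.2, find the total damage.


Sum base + weapon + str = 295 + 49 + 12 = 356
Multiply by 2.2:
356 * 2.2 = 783.2

783.2 damage


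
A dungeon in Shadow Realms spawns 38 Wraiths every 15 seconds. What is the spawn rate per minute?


Spawns per minute = count * (60 / interval)
= 38 * (60 / 15)
= 38 * 4.0
= 152.0

152.0 per minute


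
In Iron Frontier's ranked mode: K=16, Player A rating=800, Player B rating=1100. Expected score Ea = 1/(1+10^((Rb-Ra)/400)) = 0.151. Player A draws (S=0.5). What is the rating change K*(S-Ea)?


Elo update: delta = K * (S - Ea), where S = 0.5 (draws)
S - Ea = 0.5 - 0.151 = 0.349
Rating change = 16 * 0.349
= 5.58

5.58 rating points


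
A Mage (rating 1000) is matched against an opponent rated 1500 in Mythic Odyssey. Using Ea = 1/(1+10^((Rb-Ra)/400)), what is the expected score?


Elo expected score: Ea = 1/(1 + 10^((Rb-Ra)/400))
Rb - Ra = 1500 - 1000 = 500
(Rb-Ra)/400 = 500/400 = 1.25
10^1.25 = 17.782794
Ea = 1/(1 + 17.782794) = 1/18.782794 = 0.0532

0.0532


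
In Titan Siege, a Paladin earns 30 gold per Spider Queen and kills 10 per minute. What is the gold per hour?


Gold per minute = 30 * 10 = 300
Gold per hour = 300 * 60 = 18000

18000 gold/hour


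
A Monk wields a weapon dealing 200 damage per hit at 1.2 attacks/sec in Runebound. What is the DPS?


DPS = damage * attack_speed
= 200 * 1.2
= 240.0

240.0 DPS


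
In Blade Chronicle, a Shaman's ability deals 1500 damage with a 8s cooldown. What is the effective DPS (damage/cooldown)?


DPS = damage / cooldown
= 1500 / 8
= 187.50

187.50 DPS


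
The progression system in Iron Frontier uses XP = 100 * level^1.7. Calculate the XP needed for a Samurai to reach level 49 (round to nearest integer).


XP = 100 * level^1.7
Substitute level = 49:
XP = 100 * 49^1.7
= 100 * 747.0219
= 74702

74702 XP


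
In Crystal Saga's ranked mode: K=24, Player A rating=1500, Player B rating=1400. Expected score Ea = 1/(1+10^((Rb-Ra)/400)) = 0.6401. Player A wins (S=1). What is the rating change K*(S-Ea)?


Elo update: delta = K * (S - Ea), where S = 1 (wins)
S - Ea = 1 - 0.6401 = 0.3599
Rating change = 24 * 0.3599
= 8.64

8.64 rating points


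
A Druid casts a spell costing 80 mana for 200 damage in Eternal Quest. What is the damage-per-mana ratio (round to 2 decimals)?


Efficiency = damage / mana
= 200 / 80
= 2.50

2.50 dmg/mana


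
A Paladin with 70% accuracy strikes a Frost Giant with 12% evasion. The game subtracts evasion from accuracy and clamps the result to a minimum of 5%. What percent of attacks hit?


accuracy - evasion = 70 - 12 = 58
Apply floor: max(58, 5) = 58
Hit chance = 58%

58%


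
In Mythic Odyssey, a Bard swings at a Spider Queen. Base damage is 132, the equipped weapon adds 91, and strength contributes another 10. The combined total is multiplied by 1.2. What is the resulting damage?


Sum base + weapon + str = 132 + 91 + 10 = 233
Multiply by 1.2:
233 * 1.2 = 279.6

279.6 damage


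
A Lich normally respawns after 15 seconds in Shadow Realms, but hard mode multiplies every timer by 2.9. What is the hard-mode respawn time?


Respawn time = base * multiplier
= 15 * 2.9
= 43.5 seconds

43.5 seconds


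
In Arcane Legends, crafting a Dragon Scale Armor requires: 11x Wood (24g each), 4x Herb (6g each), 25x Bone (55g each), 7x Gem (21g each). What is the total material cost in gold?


Cost breakdown:
  Wood: 11 * 24 = 264
  Herb: 4 * 6 = 24
  Bone: 25 * 55 = 1375
  Gem: 7 * 21 = 147
Total = 264 + 24 + 1375 + 147 = 1810

1810 gold


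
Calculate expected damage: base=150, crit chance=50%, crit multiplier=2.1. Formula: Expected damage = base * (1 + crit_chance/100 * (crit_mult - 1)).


E[dmg] = base * (1 + crit_chance * (crit_mult - 1))
cc as decimal = 50/100 = 0.5
cm - 1 = 2.1 - 1 = 1.1
Bonus factor = 0.5 * 1.1 = 0.55
Total multiplier = 1 + 0.55 = 1.55
Expected damage = 150 * 1.55 = 232.50

232.50 damage


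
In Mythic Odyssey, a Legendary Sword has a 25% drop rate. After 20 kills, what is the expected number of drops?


Expected drops = kills * (drop_rate / 100)
= 20 * (25 / 100)
= 20 * 0.25
= 5.0

5.0 drops


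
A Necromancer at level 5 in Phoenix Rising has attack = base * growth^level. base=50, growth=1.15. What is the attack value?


value = base * growth^level
= 50 * 1.15^5
= 50 * 2.011357
= 100.57

100.57 attack


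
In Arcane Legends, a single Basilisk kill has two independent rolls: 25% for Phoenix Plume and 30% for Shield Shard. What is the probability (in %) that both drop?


For independent events, P(both) = P(A) * P(B)
= 25% * 30%
= 750 / 100 %
= 7.5%

7.5%


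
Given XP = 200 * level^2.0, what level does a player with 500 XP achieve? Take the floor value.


XP = 200 * level^2.0, so level = (XP / 200)^(1/2.0)
= (500 / 200)^(1/2.0)
= 2.5^0.5
= 1.5811
Floor: level = 1

level 1


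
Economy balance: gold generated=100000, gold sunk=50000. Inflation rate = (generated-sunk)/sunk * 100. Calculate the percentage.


Net gold = 100000 - 50000 = 50000
Inflation rate = net / sunk * 100 = 50000 / 50000 * 100
= 1.0 * 100
= 100.00%

100.00%


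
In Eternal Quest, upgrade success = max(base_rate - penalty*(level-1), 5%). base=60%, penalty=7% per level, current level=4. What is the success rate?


raw_rate = 60 - 7 * (4 - 1)
= 60 - 7 * 3
= 60 - 21
= 39
Apply floor: max(39, 5) = 39%

39%


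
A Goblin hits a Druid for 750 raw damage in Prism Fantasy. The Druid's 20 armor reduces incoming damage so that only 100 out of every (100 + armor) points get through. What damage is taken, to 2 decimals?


actual = 750 * 100 / (100 + 20)
= 750 * 100 / 120
= 75000 / 120
= 625.00

625.00 damage


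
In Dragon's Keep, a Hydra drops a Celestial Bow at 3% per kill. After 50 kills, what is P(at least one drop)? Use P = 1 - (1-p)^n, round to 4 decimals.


P(at least one) = 1 - P(none) = 1 - (1-p)^n
p = 3/100 = 0.03
1 - p = 0.97
(1 - p)^50 = 0.97^50 = 0.218065
P(at least one) = 1 - 0.218065 = 0.7819

0.7819


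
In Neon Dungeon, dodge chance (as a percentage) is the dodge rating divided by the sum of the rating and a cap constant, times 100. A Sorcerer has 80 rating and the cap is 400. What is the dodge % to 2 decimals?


dodge% = 80 / (80 + 400) * 100
= 80 / 480 * 100
= 0.166667 * 100
= 16.67%

16.67%


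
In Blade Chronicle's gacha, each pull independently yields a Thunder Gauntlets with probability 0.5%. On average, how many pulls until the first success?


Expected pulls for a geometric distribution = 1/p = 100 / rate%
= 100 / 0.5
= 200.0

200.0 pulls


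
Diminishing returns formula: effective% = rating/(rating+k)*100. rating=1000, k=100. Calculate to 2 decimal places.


effective% = rating / (rating + k) * 100
= 1000 / (1000 + 100) * 100
= 1000 / 1100 * 100
= 0.909091 * 100
= 90.91%

90.91%


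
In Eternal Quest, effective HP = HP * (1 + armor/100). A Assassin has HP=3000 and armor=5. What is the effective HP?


EHP = 3000 * (1 + 5/100)
= 3000 * (1 + 0.05)
= 3000 * 1.05
= 3150.0

3150.0 EHP


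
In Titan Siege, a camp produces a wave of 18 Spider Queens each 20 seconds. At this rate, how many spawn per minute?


Spawns per minute = count * (60 / interval)
= 18 * (60 / 20)
= 18 * 3.0
= 54.0

54.0 per minute


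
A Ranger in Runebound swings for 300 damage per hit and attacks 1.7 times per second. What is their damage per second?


DPS = damage * attack_speed
= 300 * 1.7
= 510.0

510.0 DPS


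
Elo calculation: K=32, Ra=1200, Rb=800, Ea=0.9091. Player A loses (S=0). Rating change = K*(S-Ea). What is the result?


Elo update: delta = K * (S - Ea), where S = 0 (loses)
S - Ea = 0 - 0.9091 = -0.9091
Rating change = 32 * -0.9091
= -29.09

-29.09 rating points


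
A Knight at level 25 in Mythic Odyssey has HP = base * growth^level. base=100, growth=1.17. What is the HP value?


value = base * growth^level
= 100 * 1.17^25
= 100 * 50.657826
= 5065.78

5065.78 HP


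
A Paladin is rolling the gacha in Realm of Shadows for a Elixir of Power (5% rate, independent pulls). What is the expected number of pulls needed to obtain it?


Expected pulls for a geometric distribution = 1/p = 100 / rate%
= 100 / 5
= 20.0

20.0 pulls


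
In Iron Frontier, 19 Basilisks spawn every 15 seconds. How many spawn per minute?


Spawns per minute = count * (60 / interval)
= 19 * (60 / 15)
= 19 * 4.0
= 76.0

76.0 per minute


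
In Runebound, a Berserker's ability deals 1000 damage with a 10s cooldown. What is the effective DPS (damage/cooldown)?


DPS = damage / cooldown
= 1000 / 10
= 100.00

100.00 DPS


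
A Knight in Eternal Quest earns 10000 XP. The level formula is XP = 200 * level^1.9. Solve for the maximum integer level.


XP = 200 * level^1.9, so level = (XP / 200)^(1/1.9)
= (10000 / 200)^(1/1.9)
= 50.0^0.5263
= 7.8378
Floor: level = 7

level 7


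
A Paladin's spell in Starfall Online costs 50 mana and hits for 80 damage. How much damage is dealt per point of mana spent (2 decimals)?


Efficiency = damage / mana
= 80 / 50
= 1.60

1.60 dmg/mana


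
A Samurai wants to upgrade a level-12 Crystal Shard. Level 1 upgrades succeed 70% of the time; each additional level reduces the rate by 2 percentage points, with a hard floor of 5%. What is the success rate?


raw_rate = 70 - 2 * (12 - 1)
= 70 - 2 * 11
= 70 - 22
= 48
Apply floor: max(48, 5) = 48%

48%


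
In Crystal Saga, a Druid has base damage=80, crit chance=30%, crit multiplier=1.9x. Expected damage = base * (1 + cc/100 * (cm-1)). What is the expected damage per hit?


E[dmg] = base * (1 + crit_chance * (crit_mult - 1))
cc as decimal = 30/100 = 0.3
cm - 1 = 1.9 - 1 = 0.9
Bonus factor = 0.3 * 0.9 = 0.27
Total multiplier = 1 + 0.27 = 1.27
Expected damage = 80 * 1.27 = 101.60

101.60 damage


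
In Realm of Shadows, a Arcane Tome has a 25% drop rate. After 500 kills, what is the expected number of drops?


Expected drops = kills * (drop_rate / 100)
= 500 * (25 / 100)
= 500 * 0.25
= 125.0

125.0 drops


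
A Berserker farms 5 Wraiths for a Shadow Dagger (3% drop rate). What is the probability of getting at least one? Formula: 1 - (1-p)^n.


P(at least one) = 1 - P(none) = 1 - (1-p)^n
p = 3/100 = 0.03
1 - p = 0.97
(1 - p)^5 = 0.97^5 = 0.858734
P(at least one) = 1 - 0.858734 = 0.1413

0.1413


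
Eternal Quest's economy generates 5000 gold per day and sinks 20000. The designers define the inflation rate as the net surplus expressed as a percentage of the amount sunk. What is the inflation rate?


Net gold = 5000 - 20000 = -15000
Inflation rate = net / sunk * 100 = -15000 / 20000 * 100
= -0.75 * 100
= -75.00%

-75.00%


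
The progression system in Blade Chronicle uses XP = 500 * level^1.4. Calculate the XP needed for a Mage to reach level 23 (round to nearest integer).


XP = 500 * level^1.4
Substitute level = 23:
XP = 500 * 23^1.4
= 500 * 80.6156
= 40308

40308 XP


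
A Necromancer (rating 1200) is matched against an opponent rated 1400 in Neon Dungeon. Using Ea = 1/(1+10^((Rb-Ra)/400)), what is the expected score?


Elo expected score: Ea = 1/(1 + 10^((Rb-Ra)/400))
Rb - Ra = 1400 - 1200 = 200
(Rb-Ra)/400 = 200/400 = 0.5
10^0.5 = 3.162278
Ea = 1/(1 + 3.162278) = 1/4.162278 = 0.2403

0.2403


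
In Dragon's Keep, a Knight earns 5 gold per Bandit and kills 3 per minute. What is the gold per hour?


Gold per minute = 5 * 3 = 15
Gold per hour = 15 * 60 = 900

900 gold/hour


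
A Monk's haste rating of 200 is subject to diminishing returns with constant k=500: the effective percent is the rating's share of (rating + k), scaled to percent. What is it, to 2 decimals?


effective% = rating / (rating + k) * 100
= 200 / (200 + 500) * 100
= 200 / 700 * 100
= 0.285714 * 100
= 28.57%

28.57%


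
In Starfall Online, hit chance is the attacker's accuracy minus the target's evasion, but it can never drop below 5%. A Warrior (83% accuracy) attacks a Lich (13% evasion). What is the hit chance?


accuracy - evasion = 83 - 13 = 70
Apply floor: max(70, 5) = 70
Hit chance = 70%

70%


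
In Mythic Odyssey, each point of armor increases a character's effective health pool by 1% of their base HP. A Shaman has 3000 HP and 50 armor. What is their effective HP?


EHP = 3000 * (1 + 50/100)
= 3000 * (1 + 0.5)
= 3000 * 1.5
= 4500.0

4500.0 EHP


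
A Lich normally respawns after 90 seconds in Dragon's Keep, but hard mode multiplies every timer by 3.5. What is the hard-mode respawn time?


Respawn time = base * multiplier
= 90 * 3.5
= 315.0 seconds

315.0 seconds


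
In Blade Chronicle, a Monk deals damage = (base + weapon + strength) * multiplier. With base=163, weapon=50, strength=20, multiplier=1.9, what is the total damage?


Sum base + weapon + str = 163 + 50 + 20 = 233
Multiply by 1.9:
233 * 1.9 = 442.7

442.7 damage


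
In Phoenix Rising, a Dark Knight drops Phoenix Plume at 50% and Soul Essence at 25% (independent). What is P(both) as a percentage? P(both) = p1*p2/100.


For independent events, P(both) = P(A) * P(B)
= 50% * 25%
= 1250 / 100 %
= 12.5%

12.5%


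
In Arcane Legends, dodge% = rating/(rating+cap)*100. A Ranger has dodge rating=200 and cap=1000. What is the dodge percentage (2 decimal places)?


dodge% = 200 / (200 + 1000) * 100
= 200 / 1200 * 100
= 0.166667 * 100
= 16.67%

16.67%


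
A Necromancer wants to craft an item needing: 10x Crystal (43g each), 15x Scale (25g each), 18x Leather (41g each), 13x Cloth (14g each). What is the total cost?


Cost breakdown:
  Crystal: 10 * 43 = 430
  Scale: 15 * 25 = 375
  Leather: 18 * 41 = 738
  Cloth: 13 * 14 = 182
Total = 430 + 375 + 738 + 182 = 1725

1725 gold


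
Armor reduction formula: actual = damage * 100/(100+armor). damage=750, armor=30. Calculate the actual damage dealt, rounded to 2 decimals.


actual = 750 * 100 / (100 + 30)
= 750 * 100 / 130
= 75000 / 130
= 576.92

576.92 damage


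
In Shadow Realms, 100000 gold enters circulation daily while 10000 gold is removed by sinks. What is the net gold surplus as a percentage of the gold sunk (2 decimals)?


Net gold = 100000 - 10000 = 90000
Inflation rate = net / sunk * 100 = 90000 / 10000 * 100
= 9.0 * 100
= 900.00%

900.00%


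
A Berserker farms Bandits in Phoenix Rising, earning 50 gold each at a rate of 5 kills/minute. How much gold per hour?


Gold per minute = 50 * 5 = 250
Gold per hour = 250 * 60 = 15000

15000 gold/hour


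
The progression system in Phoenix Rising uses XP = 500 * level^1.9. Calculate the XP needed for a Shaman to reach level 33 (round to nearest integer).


XP = 500 * level^1.9
Substitute level = 33:
XP = 500 * 33^1.9
= 500 * 767.6734
= 383837

383837 XP


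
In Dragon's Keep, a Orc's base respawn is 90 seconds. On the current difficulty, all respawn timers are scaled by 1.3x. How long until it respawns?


Respawn time = base * multiplier
= 90 * 1.3
= 117.0 seconds

117.0 seconds


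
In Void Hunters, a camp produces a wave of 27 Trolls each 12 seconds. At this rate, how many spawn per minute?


Spawns per minute = count * (60 / interval)
= 27 * (60 / 12)
= 27 * 5.0
= 135.0

135.0 per minute


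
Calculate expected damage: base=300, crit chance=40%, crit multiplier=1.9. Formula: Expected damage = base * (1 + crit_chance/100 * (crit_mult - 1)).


E[dmg] = base * (1 + crit_chance * (crit_mult - 1))
cc as decimal = 40/100 = 0.4
cm - 1 = 1.9 - 1 = 0.9
Bonus factor = 0.4 * 0.9 = 0.36
Total multiplier = 1 + 0.36 = 1.36
Expected damage = 300 * 1.36 = 408.00

408.00 damage
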